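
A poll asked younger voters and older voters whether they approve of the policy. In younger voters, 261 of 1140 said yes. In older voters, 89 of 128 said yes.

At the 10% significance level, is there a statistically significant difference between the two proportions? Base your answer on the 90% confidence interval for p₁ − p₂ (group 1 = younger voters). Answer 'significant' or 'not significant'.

significant

Sample proportions: 261/1140 = 0.2289, 89/128 = 0.6953.
Each SE is √(p̂(1−p̂)/n): √(0.2289·0.7711/1140) = 0.01244 and √(0.6953·0.3047/128) = 0.04068.
SE(p̂₁ − p̂₂) = √(SE₁² + SE₂²) = √(0.0001547536 + 0.0016548624) = 0.04254, since the two samples are independent.
At 90% confidence z* = 1.645; margin = 1.645 × 0.04254 = 0.06998.
The difference is 0.2289 − 0.6953 = -0.4664, so the interval is -0.4664 ± 0.06998 = (-0.53638, -0.39642).
The interval (-0.53638, -0.39642) does not contain 0, so the difference is significant.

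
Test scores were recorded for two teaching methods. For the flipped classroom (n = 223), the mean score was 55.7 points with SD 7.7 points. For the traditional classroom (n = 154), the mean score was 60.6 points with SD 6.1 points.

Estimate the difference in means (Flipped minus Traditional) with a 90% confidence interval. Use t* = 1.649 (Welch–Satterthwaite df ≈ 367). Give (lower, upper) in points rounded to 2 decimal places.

Per-group SEs: s₁/√n₁ = 7.7/√223 = 0.5156, s₂/√n₂ = 6.1/√154 = 0.4916.
Unpooled SE of the difference: √(0.26584336 + 0.24167056) = 0.7124.
Margin of error = t* · SE = 1.649 × 0.7124 = 1.1747.
x̄₁ − x̄₂ = 55.7 − 60.6 = -4.9000.
CI: -4.9000 ± 1.1747 = (-6.07, -3.73).

(-6.07, -3.73)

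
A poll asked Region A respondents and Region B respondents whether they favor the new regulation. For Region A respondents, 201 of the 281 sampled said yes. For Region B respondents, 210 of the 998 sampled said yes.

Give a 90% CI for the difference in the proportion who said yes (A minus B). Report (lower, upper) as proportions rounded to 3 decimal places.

(0.456, 0.554)

p̂₁ = 201/281 = 0.7153 and p̂₂ = 210/998 = 0.2104.
SE₁ = √(p̂₁(1−p̂₁)/n₁) = √(0.7153·0.2847/281) = 0.02692; SE₂ = √(0.2104·0.7896/998) = 0.01290.
Independent samples: SE of the difference = √(SE₁² + SE₂²) = √(0.0007246864 + 0.00016641) = 0.02985.
z* for 90% confidence is 1.645, so the margin of error is 1.645 × 0.02985 = 0.04910.
Point estimate p̂₁ − p̂₂ = 0.7153 − 0.2104 = 0.5049.
0.5049 ± 0.04910 → (0.456, 0.554).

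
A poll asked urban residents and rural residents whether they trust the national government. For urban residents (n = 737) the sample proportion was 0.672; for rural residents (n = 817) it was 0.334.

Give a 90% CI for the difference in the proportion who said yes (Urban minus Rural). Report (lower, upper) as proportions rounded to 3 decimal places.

SE₁ = √(p̂₁(1−p̂₁)/n₁) = √(0.6720·0.3280/737) = 0.01729; SE₂ = √(0.3340·0.6660/817) = 0.01650.
Independent samples: SE of the difference = √(SE₁² + SE₂²) = √(0.0002989441 + 0.00027225) = 0.02390.
z* for 90% confidence is 1.645, so the margin of error is 1.645 × 0.02390 = 0.03932.
Point estimate p̂₁ − p̂₂ = 0.6720 − 0.3340 = 0.3380.
0.3380 ± 0.03932 → (0.299, 0.377).

(0.299, 0.377)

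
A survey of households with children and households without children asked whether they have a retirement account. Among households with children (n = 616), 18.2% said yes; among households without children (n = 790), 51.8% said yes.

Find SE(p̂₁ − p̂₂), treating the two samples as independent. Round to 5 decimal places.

0.02362

The two standard errors are √(0.1820×0.8180/616) = 0.01555 and √(0.5180×0.4820/790) = 0.01778.
Because the samples are independent, SE_diff = √(0.01555² + 0.01778²) = 0.02362.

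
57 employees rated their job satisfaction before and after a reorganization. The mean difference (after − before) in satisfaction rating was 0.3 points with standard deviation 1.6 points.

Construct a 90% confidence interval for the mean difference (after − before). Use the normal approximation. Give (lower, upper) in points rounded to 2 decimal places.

(-0.05, 0.65)

This is a matched-pairs design, so SE = s_d/√n = 1.6/√57 = 0.2119.
Margin = 1.645 × 0.2119 = 0.3486; the interval is 0.3 ± 0.3486 = (-0.05, 0.65).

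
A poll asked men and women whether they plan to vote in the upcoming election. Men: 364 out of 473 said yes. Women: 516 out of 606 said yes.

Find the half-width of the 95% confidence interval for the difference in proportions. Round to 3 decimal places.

0.047

First, p̂₁ = 364/473 = 0.7696; p̂₂ = 516/606 = 0.8515.
The two standard errors are √(0.7696×0.2304/473) = 0.01936 and √(0.8515×0.1485/606) = 0.01445.
Because the samples are independent, SE_diff = √(0.01936² + 0.01445²) = 0.02416.
Using z* = 1.960 for 95%, ME = 1.960 × 0.02416 = 0.04735.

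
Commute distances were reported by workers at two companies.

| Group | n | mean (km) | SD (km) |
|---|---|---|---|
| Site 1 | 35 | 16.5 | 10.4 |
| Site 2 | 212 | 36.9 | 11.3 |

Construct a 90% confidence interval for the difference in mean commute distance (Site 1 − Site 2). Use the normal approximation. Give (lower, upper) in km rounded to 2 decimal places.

Standard errors of each mean: 10.4/√35 = 1.7579 and 11.3/√212 = 0.7761.
SE(x̄₁ − x̄₂) = √(1.7579² + 0.7761²) = 1.9216 for independent samples with unequal variances.
With z* = 1.645, the margin is 1.645 × 1.9216 = 3.1610.
x̄₁ − x̄₂ = 16.5 − 36.9 = -20.4000; the interval is -20.4000 ± 3.1610 = (-23.56, -17.24).

(-23.56, -17.24)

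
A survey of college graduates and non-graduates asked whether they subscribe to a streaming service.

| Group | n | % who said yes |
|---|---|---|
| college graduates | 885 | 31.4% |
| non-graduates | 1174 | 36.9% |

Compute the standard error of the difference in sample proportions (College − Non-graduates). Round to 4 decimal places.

SE₁ = √(p̂₁(1−p̂₁)/n₁) = √(0.3140·0.6860/885) = 0.01560; SE₂ = √(0.3690·0.6310/1174) = 0.01408.
Independent samples: SE of the difference = √(SE₁² + SE₂²) = √(0.00024336 + 0.0001982464) = 0.02101.

0.0210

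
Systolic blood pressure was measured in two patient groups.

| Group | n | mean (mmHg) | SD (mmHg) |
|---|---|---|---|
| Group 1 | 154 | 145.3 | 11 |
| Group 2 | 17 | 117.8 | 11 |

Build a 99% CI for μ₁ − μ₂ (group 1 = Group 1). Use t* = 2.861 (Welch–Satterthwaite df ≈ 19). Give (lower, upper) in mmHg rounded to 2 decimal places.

(19.46, 35.54)

Standard errors of each mean: 11/√154 = 0.8864 and 11/√17 = 2.6679.
SE(x̄₁ − x̄₂) = √(0.8864² + 2.6679²) = 2.8113 for independent samples with unequal variances.
With t* = 2.861, the margin is 2.861 × 2.8113 = 8.0431.
x̄₁ − x̄₂ = 145.3 − 117.8 = 27.5000; the interval is 27.5000 ± 8.0431 = (19.46, 35.54).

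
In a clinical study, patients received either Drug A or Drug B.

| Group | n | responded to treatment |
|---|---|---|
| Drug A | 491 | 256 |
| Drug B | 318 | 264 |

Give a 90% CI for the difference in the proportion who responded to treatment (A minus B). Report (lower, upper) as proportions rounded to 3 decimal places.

Sample proportions: 256/491 = 0.5214, 264/318 = 0.8302.
Each SE is √(p̂(1−p̂)/n): √(0.5214·0.4786/491) = 0.02254 and √(0.8302·0.1698/318) = 0.02105.
SE(p̂₁ − p̂₂) = √(SE₁² + SE₂²) = √(0.0005080516 + 0.0004431025) = 0.03084, since the two samples are independent.
At 90% confidence z* = 1.645; margin = 1.645 × 0.03084 = 0.05073.
The difference is 0.5214 − 0.8302 = -0.3088, so the interval is -0.3088 ± 0.05073 = (-0.360, -0.258).

(-0.360, -0.258)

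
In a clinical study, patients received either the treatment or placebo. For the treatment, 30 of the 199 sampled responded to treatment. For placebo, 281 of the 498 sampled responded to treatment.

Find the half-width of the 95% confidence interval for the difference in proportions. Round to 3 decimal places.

p̂₁ = 30/199 = 0.1508 and p̂₂ = 281/498 = 0.5643.
SE₁ = √(p̂₁(1−p̂₁)/n₁) = √(0.1508·0.8492/199) = 0.02537; SE₂ = √(0.5643·0.4357/498) = 0.02222.
Independent samples: SE of the difference = √(SE₁² + SE₂²) = √(0.0006436369 + 0.0004937284) = 0.03372.
z* for 95% confidence is 1.960, so the margin of error is 1.960 × 0.03372 = 0.06609.

0.066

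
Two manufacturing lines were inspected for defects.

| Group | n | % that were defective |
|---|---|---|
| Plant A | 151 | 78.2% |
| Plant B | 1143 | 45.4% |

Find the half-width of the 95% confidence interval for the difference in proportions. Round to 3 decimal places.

Each SE is √(p̂(1−p̂)/n): √(0.7820·0.2180/151) = 0.03360 and √(0.4540·0.5460/1143) = 0.01473.
SE(p̂₁ − p̂₂) = √(SE₁² + SE₂²) = √(0.00112896 + 0.0002169729) = 0.03669, since the two samples are independent.
At 95% confidence z* = 1.960; margin = 1.960 × 0.03669 = 0.07191.

0.072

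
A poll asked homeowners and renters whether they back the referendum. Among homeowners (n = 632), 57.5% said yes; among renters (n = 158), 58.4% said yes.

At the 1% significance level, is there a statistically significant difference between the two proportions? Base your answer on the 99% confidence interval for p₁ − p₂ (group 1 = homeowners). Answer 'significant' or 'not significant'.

not significant

SE₁ = √(p̂₁(1−p̂₁)/n₁) = √(0.5750·0.4250/632) = 0.01966; SE₂ = √(0.5840·0.4160/158) = 0.03921.
Independent samples: SE of the difference = √(SE₁² + SE₂²) = √(0.0003865156 + 0.0015374241) = 0.04386.
z* for 99% confidence is 2.576, so the margin of error is 2.576 × 0.04386 = 0.11298.
Point estimate p̂₁ − p̂₂ = 0.5750 − 0.5840 = -0.0090.
-0.0090 ± 0.11298 → (-0.12198, 0.10398).
The interval (-0.12198, 0.10398) contains 0, so the difference is not significant.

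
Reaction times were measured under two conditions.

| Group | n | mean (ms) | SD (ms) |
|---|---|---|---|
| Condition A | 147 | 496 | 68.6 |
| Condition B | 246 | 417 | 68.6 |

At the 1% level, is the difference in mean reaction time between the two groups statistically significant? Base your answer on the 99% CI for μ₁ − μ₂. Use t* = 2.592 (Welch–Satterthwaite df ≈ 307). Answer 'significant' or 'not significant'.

significant

SE₁ = s₁/√n₁ = 68.6/√147 = 5.6580; SE₂ = 68.6/√246 = 4.3738.
Independent samples, unequal variances: SE_diff = √(SE₁² + SE₂²) = √(32.012964 + 19.13012644) = 7.1514.
t* = 2.592, so margin of error = 2.592 × 7.1514 = 18.5364.
Difference in means = 496 − 417 = 79.0000.
79.0000 ± 18.5364 → (60.4636, 97.5364).
The interval (60.4636, 97.5364) does not contain 0, so the difference is significant.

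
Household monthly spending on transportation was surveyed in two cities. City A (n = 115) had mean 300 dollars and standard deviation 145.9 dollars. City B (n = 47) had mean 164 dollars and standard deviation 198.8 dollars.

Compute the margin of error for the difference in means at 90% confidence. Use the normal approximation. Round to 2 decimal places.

52.69

SE₁ = s₁/√n₁ = 145.9/√115 = 13.6052; SE₂ = 198.8/√47 = 28.9980.
Independent samples, unequal variances: SE_diff = √(SE₁² + SE₂²) = √(185.10146704 + 840.884004) = 32.0310.
z* = 1.645, so margin of error = 1.645 × 32.0310 = 52.6910.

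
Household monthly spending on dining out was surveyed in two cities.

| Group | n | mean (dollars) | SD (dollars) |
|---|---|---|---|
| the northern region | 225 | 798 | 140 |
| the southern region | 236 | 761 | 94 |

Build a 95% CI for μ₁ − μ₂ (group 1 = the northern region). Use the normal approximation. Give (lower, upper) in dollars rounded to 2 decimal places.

(15.13, 58.87)

SE₁ = s₁/√n₁ = 140/√225 = 9.3333; SE₂ = 94/√236 = 6.1189.
Independent samples, unequal variances: SE_diff = √(SE₁² + SE₂²) = √(87.11048889 + 37.44093721) = 11.1603.
z* = 1.960, so margin of error = 1.960 × 11.1603 = 21.8742.
Difference in means = 798 − 761 = 37.0000.
37.0000 ± 21.8742 → (15.13, 58.87).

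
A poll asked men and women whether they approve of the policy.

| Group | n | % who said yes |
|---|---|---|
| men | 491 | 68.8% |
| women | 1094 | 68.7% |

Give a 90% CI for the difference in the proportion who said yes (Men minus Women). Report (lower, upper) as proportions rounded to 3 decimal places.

Each SE is √(p̂(1−p̂)/n): √(0.6880·0.3120/491) = 0.02091 and √(0.6870·0.3130/1094) = 0.01402.
SE(p̂₁ − p̂₂) = √(SE₁² + SE₂²) = √(0.0004372281 + 0.0001965604) = 0.02518, since the two samples are independent.
At 90% confidence z* = 1.645; margin = 1.645 × 0.02518 = 0.04142.
The difference is 0.6880 − 0.6870 = 0.0010, so the interval is 0.0010 ± 0.04142 = (-0.040, 0.042).

(-0.040, 0.042)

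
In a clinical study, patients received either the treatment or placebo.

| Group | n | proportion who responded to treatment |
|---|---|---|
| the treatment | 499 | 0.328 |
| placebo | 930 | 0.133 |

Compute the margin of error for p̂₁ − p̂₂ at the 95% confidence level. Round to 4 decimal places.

The two standard errors are √(0.3280×0.6720/499) = 0.02102 and √(0.1330×0.8670/930) = 0.01114.
Because the samples are independent, SE_diff = √(0.02102² + 0.01114²) = 0.02379.
Using z* = 1.960 for 95%, ME = 1.960 × 0.02379 = 0.04663.

0.0466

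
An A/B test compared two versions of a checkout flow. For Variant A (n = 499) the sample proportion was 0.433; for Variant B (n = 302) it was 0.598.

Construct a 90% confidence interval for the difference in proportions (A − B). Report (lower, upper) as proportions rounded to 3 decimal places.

(-0.224, -0.106)

SE₁ = √(p̂₁(1−p̂₁)/n₁) = √(0.4330·0.5670/499) = 0.02218; SE₂ = √(0.5980·0.4020/302) = 0.02821.
Independent samples: SE of the difference = √(SE₁² + SE₂²) = √(0.0004919524 + 0.0007958041) = 0.03589.
z* for 90% confidence is 1.645, so the margin of error is 1.645 × 0.03589 = 0.05904.
Point estimate p̂₁ − p̂₂ = 0.4330 − 0.5980 = -0.1650.
-0.1650 ± 0.05904 → (-0.224, -0.106).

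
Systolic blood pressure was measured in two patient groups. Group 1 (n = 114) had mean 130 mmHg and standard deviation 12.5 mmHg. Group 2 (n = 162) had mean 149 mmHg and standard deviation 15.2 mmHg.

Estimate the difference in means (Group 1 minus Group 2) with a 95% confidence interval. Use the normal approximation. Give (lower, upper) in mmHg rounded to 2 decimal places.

SE₁ = s₁/√n₁ = 12.5/√114 = 1.1707; SE₂ = 15.2/√162 = 1.1942.
Independent samples, unequal variances: SE_diff = √(SE₁² + SE₂²) = √(1.37053849 + 1.42611364) = 1.6723.
z* = 1.960, so margin of error = 1.960 × 1.6723 = 3.2777.
Difference in means = 130 − 149 = -19.0000.
-19.0000 ± 3.2777 → (-22.28, -15.72).

(-22.28, -15.72)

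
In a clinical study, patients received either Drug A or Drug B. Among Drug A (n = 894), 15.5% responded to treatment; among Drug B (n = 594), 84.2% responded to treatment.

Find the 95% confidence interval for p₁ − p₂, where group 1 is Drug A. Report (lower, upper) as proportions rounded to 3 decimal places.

The two standard errors are √(0.1550×0.8450/894) = 0.01210 and √(0.8420×0.1580/594) = 0.01497.
Because the samples are independent, SE_diff = √(0.01210² + 0.01497²) = 0.01925.
Using z* = 1.960 for 95%, ME = 1.960 × 0.01925 = 0.03773.
p̂₁ − p̂₂ = -0.6870; interval -0.6870 ± 0.03773 gives (-0.725, -0.649).

(-0.725, -0.649)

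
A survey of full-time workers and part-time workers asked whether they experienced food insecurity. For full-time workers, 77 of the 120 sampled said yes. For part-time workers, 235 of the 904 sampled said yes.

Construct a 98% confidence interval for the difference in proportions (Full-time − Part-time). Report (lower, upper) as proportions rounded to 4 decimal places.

(0.2744, 0.4890)

First, p̂₁ = 77/120 = 0.6417; p̂₂ = 235/904 = 0.2600.
The two standard errors are √(0.6417×0.3583/120) = 0.04377 and √(0.2600×0.7400/904) = 0.01459.
Because the samples are independent, SE_diff = √(0.04377² + 0.01459²) = 0.04614.
Using z* = 2.326 for 98%, ME = 2.326 × 0.04614 = 0.10732.
p̂₁ − p̂₂ = 0.3817; interval 0.3817 ± 0.10732 gives (0.2744, 0.4890).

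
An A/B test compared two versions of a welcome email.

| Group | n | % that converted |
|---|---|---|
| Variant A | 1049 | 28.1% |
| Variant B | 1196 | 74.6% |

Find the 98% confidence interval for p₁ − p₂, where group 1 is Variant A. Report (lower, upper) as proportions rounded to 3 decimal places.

Each SE is √(p̂(1−p̂)/n): √(0.2810·0.7190/1049) = 0.01388 and √(0.7460·0.2540/1196) = 0.01259.
SE(p̂₁ − p̂₂) = √(SE₁² + SE₂²) = √(0.0001926544 + 0.0001585081) = 0.01874, since the two samples are independent.
At 98% confidence z* = 2.326; margin = 2.326 × 0.01874 = 0.04359.
The difference is 0.2810 − 0.7460 = -0.4650, so the interval is -0.4650 ± 0.04359 = (-0.509, -0.421).

(-0.509, -0.421)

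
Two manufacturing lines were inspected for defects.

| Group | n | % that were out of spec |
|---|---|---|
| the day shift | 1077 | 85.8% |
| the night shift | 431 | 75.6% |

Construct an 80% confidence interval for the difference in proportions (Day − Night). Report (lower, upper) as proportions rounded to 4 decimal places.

(0.0722, 0.1318)

SE₁ = √(p̂₁(1−p̂₁)/n₁) = √(0.8580·0.1420/1077) = 0.01064; SE₂ = √(0.7560·0.2440/431) = 0.02069.
Independent samples: SE of the difference = √(SE₁² + SE₂²) = √(0.0001132096 + 0.0004280761) = 0.02327.
z* for 80% confidence is 1.282, so the margin of error is 1.282 × 0.02327 = 0.02983.
Point estimate p̂₁ − p̂₂ = 0.8580 − 0.7560 = 0.1020.
0.1020 ± 0.02983 → (0.0722, 0.1318).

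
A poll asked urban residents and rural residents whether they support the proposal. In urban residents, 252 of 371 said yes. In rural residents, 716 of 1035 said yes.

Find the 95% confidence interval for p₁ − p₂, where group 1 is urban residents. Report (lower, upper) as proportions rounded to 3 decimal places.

(-0.068, 0.043)

First, p̂₁ = 252/371 = 0.6792; p̂₂ = 716/1035 = 0.6918.
The two standard errors are √(0.6792×0.3208/371) = 0.02423 and √(0.6918×0.3082/1035) = 0.01435.
Because the samples are independent, SE_diff = √(0.02423² + 0.01435²) = 0.02816.
Using z* = 1.960 for 95%, ME = 1.960 × 0.02816 = 0.05519.
p̂₁ − p̂₂ = -0.0126; interval -0.0126 ± 0.05519 gives (-0.068, 0.043).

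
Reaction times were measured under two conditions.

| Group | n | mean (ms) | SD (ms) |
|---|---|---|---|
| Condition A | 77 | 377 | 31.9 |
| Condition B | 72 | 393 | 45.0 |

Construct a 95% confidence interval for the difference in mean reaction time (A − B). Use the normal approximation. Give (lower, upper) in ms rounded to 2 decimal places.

SE₁ = s₁/√n₁ = 31.9/√77 = 3.6353; SE₂ = 45.0/√72 = 5.3033.
Independent samples, unequal variances: SE_diff = √(SE₁² + SE₂²) = √(13.21540609 + 28.12499089) = 6.4296.
z* = 1.960, so margin of error = 1.960 × 6.4296 = 12.6020.
Difference in means = 377 − 393 = -16.0000.
-16.0000 ± 12.6020 → (-28.60, -3.40).

(-28.60, -3.40)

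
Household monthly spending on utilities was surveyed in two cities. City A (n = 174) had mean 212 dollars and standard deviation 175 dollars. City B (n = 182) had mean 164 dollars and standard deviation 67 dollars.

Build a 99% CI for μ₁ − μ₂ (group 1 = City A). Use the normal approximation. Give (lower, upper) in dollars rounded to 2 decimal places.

(11.51, 84.49)

Standard errors of each mean: 175/√174 = 13.2667 and 67/√182 = 4.9664.
SE(x̄₁ − x̄₂) = √(13.2667² + 4.9664²) = 14.1658 for independent samples with unequal variances.
With z* = 2.576, the margin is 2.576 × 14.1658 = 36.4911.
x̄₁ − x̄₂ = 212 − 164 = 48.0000; the interval is 48.0000 ± 36.4911 = (11.51, 84.49).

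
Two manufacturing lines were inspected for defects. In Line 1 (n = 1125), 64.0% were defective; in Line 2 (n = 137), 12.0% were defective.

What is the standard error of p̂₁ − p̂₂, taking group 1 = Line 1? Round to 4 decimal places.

0.0312

The two standard errors are √(0.6400×0.3600/1125) = 0.01431 and √(0.1200×0.8800/137) = 0.02776.
Because the samples are independent, SE_diff = √(0.01431² + 0.02776²) = 0.03123.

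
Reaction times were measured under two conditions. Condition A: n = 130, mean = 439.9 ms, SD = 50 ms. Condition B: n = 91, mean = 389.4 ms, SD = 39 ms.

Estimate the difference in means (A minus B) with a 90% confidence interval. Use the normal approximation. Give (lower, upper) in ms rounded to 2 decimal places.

(40.64, 60.36)

Per-group SEs: s₁/√n₁ = 50/√130 = 4.3853, s₂/√n₂ = 39/√91 = 4.0883.
Unpooled SE of the difference: √(19.23085609 + 16.71419689) = 5.9954.
Margin of error = z* · SE = 1.645 × 5.9954 = 9.8624.
x̄₁ − x̄₂ = 439.9 − 389.4 = 50.5000.
CI: 50.5000 ± 9.8624 = (40.64, 60.36).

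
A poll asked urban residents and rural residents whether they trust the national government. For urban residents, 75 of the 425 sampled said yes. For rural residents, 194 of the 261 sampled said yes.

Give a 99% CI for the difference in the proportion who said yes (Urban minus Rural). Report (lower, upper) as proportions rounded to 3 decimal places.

(-0.651, -0.482)

Sample proportions: 75/425 = 0.1765, 194/261 = 0.7433.
Each SE is √(p̂(1−p̂)/n): √(0.1765·0.8235/425) = 0.01849 and √(0.7433·0.2567/261) = 0.02704.
SE(p̂₁ − p̂₂) = √(SE₁² + SE₂²) = √(0.0003418801 + 0.0007311616) = 0.03276, since the two samples are independent.
At 99% confidence z* = 2.576; margin = 2.576 × 0.03276 = 0.08439.
The difference is 0.1765 − 0.7433 = -0.5668, so the interval is -0.5668 ± 0.08439 = (-0.651, -0.482).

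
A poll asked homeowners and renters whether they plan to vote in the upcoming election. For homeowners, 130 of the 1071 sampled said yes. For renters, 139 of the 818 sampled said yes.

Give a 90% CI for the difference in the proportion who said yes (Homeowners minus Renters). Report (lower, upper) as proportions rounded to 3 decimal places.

(-0.076, -0.021)

First, p̂₁ = 130/1071 = 0.1214; p̂₂ = 139/818 = 0.1699.
The two standard errors are √(0.1214×0.8786/1071) = 0.00998 and √(0.1699×0.8301/818) = 0.01313.
Because the samples are independent, SE_diff = √(0.00998² + 0.01313²) = 0.01649.
Using z* = 1.645 for 90%, ME = 1.645 × 0.01649 = 0.02713.
p̂₁ − p̂₂ = -0.0485; interval -0.0485 ± 0.02713 gives (-0.076, -0.021).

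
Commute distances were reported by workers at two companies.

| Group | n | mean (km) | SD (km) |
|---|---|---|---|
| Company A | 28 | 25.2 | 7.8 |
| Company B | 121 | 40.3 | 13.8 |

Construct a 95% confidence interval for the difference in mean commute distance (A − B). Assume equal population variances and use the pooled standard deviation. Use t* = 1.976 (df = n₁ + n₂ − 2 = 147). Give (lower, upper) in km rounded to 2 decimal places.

Pooled variance s_p² = [27·7.8² + 120·13.8²] / (28+121−2) = 166.6359, so s_p = 12.9088.
SE_diff = s_p·√(1/n₁ + 1/n₂) = 12.9088·√(1/28 + 1/121) = 2.7071.
t* = 1.976; margin = 1.976 × 2.7071 = 5.3492.
Difference = 25.2 − 40.3 = -15.1000.
-15.1000 ± 5.3492 → (-20.45, -9.75).

(-20.45, -9.75)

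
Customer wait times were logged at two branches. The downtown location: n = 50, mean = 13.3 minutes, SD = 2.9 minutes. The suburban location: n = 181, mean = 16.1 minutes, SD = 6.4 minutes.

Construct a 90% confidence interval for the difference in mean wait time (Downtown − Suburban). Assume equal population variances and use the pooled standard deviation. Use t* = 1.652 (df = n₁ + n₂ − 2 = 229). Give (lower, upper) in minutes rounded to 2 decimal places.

s_p = √[((n₁−1)s₁² + (n₂−1)s₂²)/(n₁+n₂−2)] = √[(49·2.9² + 180·6.4²)/229] = 5.8305.
SE = 5.8305·√(1/50 + 1/181) = 0.9315.
With t* = 1.652, margin = 1.652 × 0.9315 = 1.5388.
x̄₁ − x̄₂ = 13.3 − 16.1 = -2.8000; interval -2.8000 ± 1.5388 = (-4.34, -1.26).

(-4.34, -1.26)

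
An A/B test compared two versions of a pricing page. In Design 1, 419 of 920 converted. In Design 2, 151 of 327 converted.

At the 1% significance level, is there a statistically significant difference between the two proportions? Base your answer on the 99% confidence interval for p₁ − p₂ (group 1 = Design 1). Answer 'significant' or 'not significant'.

not significant

p̂₁ = 419/920 = 0.4554 and p̂₂ = 151/327 = 0.4618.
SE₁ = √(p̂₁(1−p̂₁)/n₁) = √(0.4554·0.5446/920) = 0.01642; SE₂ = √(0.4618·0.5382/327) = 0.02757.
Independent samples: SE of the difference = √(SE₁² + SE₂²) = √(0.0002696164 + 0.0007601049) = 0.03209.
z* for 99% confidence is 2.576, so the margin of error is 2.576 × 0.03209 = 0.08266.
Point estimate p̂₁ − p̂₂ = 0.4554 − 0.4618 = -0.0064.
-0.0064 ± 0.08266 → (-0.08906, 0.07626).
The interval (-0.08906, 0.07626) contains 0, so the difference is not significant.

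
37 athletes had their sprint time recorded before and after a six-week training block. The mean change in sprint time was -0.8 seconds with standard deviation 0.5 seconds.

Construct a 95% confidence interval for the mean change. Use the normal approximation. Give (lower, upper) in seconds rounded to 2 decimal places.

(-0.96, -0.64)

This is a matched-pairs design, so SE = s_d/√n = 0.5/√37 = 0.0822.
Margin = 1.960 × 0.0822 = 0.1611; the interval is -0.8 ± 0.1611 = (-0.96, -0.64).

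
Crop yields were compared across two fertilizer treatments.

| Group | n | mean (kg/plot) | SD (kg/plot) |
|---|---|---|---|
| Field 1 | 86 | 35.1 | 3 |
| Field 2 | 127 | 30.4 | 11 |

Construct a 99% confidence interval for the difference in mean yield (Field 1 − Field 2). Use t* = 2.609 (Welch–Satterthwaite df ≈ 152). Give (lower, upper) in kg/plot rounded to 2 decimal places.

Standard errors of each mean: 3/√86 = 0.3235 and 11/√127 = 0.9761.
SE(x̄₁ − x̄₂) = √(0.3235² + 0.9761²) = 1.0283 for independent samples with unequal variances.
With t* = 2.609, the margin is 2.609 × 1.0283 = 2.6828.
x̄₁ − x̄₂ = 35.1 − 30.4 = 4.7000; the interval is 4.7000 ± 2.6828 = (2.02, 7.38).

(2.02, 7.38)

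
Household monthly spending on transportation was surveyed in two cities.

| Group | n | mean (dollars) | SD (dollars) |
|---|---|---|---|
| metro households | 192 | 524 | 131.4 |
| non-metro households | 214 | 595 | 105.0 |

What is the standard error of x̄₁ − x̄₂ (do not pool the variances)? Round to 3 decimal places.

11.893

Standard errors of each mean: 131.4/√192 = 9.4830 and 105.0/√214 = 7.1777.
SE(x̄₁ − x̄₂) = √(9.4830² + 7.1777²) = 11.8931 for independent samples with unequal variances.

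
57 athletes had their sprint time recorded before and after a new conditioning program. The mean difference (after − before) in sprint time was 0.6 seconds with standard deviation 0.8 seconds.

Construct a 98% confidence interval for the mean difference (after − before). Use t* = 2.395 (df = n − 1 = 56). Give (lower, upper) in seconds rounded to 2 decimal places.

(0.35, 0.85)

Paired design: SE = s_d/√n = 0.8/√57 = 0.1060.
t* = 2.395; margin of error = 2.395 × 0.1060 = 0.2539.
0.6 ± 0.2539 → (0.35, 0.85).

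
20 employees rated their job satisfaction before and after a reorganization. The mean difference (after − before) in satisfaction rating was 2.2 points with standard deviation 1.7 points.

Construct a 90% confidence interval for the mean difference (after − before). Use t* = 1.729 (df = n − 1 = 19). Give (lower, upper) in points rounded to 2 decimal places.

This is a matched-pairs design, so SE = s_d/√n = 1.7/√20 = 0.3801.
Margin = 1.729 × 0.3801 = 0.6572; the interval is 2.2 ± 0.6572 = (1.54, 2.86).

(1.54, 2.86)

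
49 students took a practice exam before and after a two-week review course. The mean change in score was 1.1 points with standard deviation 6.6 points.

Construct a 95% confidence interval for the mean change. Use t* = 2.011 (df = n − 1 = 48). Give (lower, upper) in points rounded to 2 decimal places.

(-0.80, 3.00)

This is a matched-pairs design, so SE = s_d/√n = 6.6/√49 = 0.9429.
Margin = 2.011 × 0.9429 = 1.8962; the interval is 1.1 ± 1.8962 = (-0.80, 3.00).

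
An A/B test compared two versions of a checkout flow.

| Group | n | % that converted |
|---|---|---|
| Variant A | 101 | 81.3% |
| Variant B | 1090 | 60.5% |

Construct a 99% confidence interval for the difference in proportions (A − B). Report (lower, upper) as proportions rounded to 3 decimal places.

The two standard errors are √(0.8130×0.1870/101) = 0.03880 and √(0.6050×0.3950/1090) = 0.01481.
Because the samples are independent, SE_diff = √(0.03880² + 0.01481²) = 0.04153.
Using z* = 2.576 for 99%, ME = 2.576 × 0.04153 = 0.10698.
p̂₁ − p̂₂ = 0.2080; interval 0.2080 ± 0.10698 gives (0.101, 0.315).

(0.101, 0.315)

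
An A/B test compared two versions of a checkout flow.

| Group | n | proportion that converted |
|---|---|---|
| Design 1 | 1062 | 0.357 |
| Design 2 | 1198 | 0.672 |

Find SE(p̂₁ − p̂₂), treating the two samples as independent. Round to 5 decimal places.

SE₁ = √(p̂₁(1−p̂₁)/n₁) = √(0.3570·0.6430/1062) = 0.01470; SE₂ = √(0.6720·0.3280/1198) = 0.01356.
Independent samples: SE of the difference = √(SE₁² + SE₂²) = √(0.00021609 + 0.0001838736) = 0.02000.

0.02000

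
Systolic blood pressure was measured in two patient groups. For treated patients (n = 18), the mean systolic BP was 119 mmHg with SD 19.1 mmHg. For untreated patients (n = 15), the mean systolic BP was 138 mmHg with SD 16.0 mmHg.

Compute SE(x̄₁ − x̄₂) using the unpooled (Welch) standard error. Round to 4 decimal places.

6.1101

SE₁ = s₁/√n₁ = 19.1/√18 = 4.5019; SE₂ = 16.0/√15 = 4.1312.
Independent samples, unequal variances: SE_diff = √(SE₁² + SE₂²) = √(20.26710361 + 17.06681344) = 6.1101.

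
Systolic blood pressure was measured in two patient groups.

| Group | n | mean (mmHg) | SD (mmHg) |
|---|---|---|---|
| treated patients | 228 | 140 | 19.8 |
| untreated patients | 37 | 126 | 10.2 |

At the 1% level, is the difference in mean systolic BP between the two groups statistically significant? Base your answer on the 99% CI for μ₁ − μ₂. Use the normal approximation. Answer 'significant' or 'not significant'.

SE₁ = s₁/√n₁ = 19.8/√228 = 1.3113; SE₂ = 10.2/√37 = 1.6769.
Independent samples, unequal variances: SE_diff = √(SE₁² + SE₂²) = √(1.71950769 + 2.81199361) = 2.1287.
z* = 2.576, so margin of error = 2.576 × 2.1287 = 5.4835.
Difference in means = 140 − 126 = 14.0000.
14.0000 ± 5.4835 → (8.5165, 19.4835).
The interval (8.5165, 19.4835) does not contain 0, so the difference is significant.

significant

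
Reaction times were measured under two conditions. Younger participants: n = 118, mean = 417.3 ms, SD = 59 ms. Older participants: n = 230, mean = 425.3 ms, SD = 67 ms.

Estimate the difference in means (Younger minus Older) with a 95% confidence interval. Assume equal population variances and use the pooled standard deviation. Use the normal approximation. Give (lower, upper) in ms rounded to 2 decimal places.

s_p = √[((n₁−1)s₁² + (n₂−1)s₂²)/(n₁+n₂−2)] = √[(117·59² + 229·67²)/346] = 64.4061.
SE = 64.4061·√(1/118 + 1/230) = 7.2931.
With z* = 1.960, margin = 1.960 × 7.2931 = 14.2945.
x̄₁ − x̄₂ = 417.3 − 425.3 = -8.0000; interval -8.0000 ± 14.2945 = (-22.29, 6.29).

(-22.29, 6.29)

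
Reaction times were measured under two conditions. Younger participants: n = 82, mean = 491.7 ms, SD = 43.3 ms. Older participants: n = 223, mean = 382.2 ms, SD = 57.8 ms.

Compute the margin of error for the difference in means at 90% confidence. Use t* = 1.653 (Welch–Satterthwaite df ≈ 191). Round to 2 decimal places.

10.17

Standard errors of each mean: 43.3/√82 = 4.7817 and 57.8/√223 = 3.8706.
SE(x̄₁ − x̄₂) = √(4.7817² + 3.8706²) = 6.1519 for independent samples with unequal variances.
With t* = 1.653, the margin is 1.653 × 6.1519 = 10.1691.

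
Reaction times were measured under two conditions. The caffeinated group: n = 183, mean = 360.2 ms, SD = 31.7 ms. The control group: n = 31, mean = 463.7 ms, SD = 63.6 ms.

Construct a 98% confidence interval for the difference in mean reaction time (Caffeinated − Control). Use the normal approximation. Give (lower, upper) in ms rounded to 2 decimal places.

Standard errors of each mean: 31.7/√183 = 2.3433 and 63.6/√31 = 11.4229.
SE(x̄₁ − x̄₂) = √(2.3433² + 11.4229²) = 11.6608 for independent samples with unequal variances.
With z* = 2.326, the margin is 2.326 × 11.6608 = 27.1230.
x̄₁ − x̄₂ = 360.2 − 463.7 = -103.5000; the interval is -103.5000 ± 27.1230 = (-130.62, -76.38).

(-130.62, -76.38)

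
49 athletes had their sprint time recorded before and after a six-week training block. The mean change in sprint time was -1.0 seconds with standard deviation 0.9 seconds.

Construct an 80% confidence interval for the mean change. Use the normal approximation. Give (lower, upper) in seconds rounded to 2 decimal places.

Paired design: SE = s_d/√n = 0.9/√49 = 0.1286.
z* = 1.282; margin of error = 1.282 × 0.1286 = 0.1649.
-1.0 ± 0.1649 → (-1.16, -0.84).

(-1.16, -0.84)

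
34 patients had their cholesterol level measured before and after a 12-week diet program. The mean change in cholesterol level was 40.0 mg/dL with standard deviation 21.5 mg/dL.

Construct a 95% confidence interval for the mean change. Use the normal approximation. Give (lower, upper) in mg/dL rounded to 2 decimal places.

This is a matched-pairs design, so SE = s_d/√n = 21.5/√34 = 3.6872.
Margin = 1.960 × 3.6872 = 7.2269; the interval is 40.0 ± 7.2269 = (32.77, 47.23).

(32.77, 47.23)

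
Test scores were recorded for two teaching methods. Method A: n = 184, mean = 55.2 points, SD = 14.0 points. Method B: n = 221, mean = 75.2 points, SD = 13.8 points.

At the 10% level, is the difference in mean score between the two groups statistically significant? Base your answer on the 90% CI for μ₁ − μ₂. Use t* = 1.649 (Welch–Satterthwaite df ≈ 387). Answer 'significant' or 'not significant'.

Standard errors of each mean: 14.0/√184 = 1.0321 and 13.8/√221 = 0.9283.
SE(x̄₁ − x̄₂) = √(1.0321² + 0.9283²) = 1.3882 for independent samples with unequal variances.
With t* = 1.649, the margin is 1.649 × 1.3882 = 2.2891.
x̄₁ − x̄₂ = 55.2 − 75.2 = -20.0000; the interval is -20.0000 ± 2.2891 = (-22.2891, -17.7109).
The interval (-22.2891, -17.7109) does not contain 0, so the difference is significant.

significant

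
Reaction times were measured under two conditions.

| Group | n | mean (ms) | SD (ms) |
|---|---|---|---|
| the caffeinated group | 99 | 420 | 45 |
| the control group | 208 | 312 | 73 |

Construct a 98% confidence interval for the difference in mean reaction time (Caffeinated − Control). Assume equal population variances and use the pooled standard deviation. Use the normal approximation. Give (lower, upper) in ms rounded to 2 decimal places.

Pooled variance s_p² = [98·45² + 207·73²] / (99+208−2) = 4267.3869, so s_p = 65.3252.
SE_diff = s_p·√(1/n₁ + 1/n₂) = 65.3252·√(1/99 + 1/208) = 7.9763.
z* = 2.326; margin = 2.326 × 7.9763 = 18.5529.
Difference = 420 − 312 = 108.0000.
108.0000 ± 18.5529 → (89.45, 126.55).

(89.45, 126.55)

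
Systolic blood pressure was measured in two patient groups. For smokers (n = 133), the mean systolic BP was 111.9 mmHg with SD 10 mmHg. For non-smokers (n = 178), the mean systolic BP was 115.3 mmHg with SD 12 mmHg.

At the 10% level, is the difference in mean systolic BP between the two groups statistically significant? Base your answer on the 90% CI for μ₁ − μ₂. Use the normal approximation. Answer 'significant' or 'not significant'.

SE₁ = s₁/√n₁ = 10/√133 = 0.8671; SE₂ = 12/√178 = 0.8994.
Independent samples, unequal variances: SE_diff = √(SE₁² + SE₂²) = √(0.75186241 + 0.80892036) = 1.2493.
z* = 1.645, so margin of error = 1.645 × 1.2493 = 2.0551.
Difference in means = 111.9 − 115.3 = -3.4000.
-3.4000 ± 2.0551 → (-5.4551, -1.3449).
The interval (-5.4551, -1.3449) does not contain 0, so the difference is significant.

significant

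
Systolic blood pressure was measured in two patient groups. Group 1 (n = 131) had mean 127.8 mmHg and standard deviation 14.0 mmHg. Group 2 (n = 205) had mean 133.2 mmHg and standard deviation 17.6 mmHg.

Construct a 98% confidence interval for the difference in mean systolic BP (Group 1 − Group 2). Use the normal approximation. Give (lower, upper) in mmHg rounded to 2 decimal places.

(-9.43, -1.37)

Standard errors of each mean: 14.0/√131 = 1.2232 and 17.6/√205 = 1.2292.
SE(x̄₁ − x̄₂) = √(1.2232² + 1.2292²) = 1.7341 for independent samples with unequal variances.
With z* = 2.326, the margin is 2.326 × 1.7341 = 4.0335.
x̄₁ − x̄₂ = 127.8 − 133.2 = -5.4000; the interval is -5.4000 ± 4.0335 = (-9.43, -1.37).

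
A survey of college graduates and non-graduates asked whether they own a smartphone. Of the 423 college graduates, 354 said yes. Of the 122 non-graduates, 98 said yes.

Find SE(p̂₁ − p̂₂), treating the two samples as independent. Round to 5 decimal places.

p̂₁ = 354/423 = 0.8369 and p̂₂ = 98/122 = 0.8033.
SE₁ = √(p̂₁(1−p̂₁)/n₁) = √(0.8369·0.1631/423) = 0.01796; SE₂ = √(0.8033·0.1967/122) = 0.03599.
Independent samples: SE of the difference = √(SE₁² + SE₂²) = √(0.0003225616 + 0.0012952801) = 0.04022.

0.04022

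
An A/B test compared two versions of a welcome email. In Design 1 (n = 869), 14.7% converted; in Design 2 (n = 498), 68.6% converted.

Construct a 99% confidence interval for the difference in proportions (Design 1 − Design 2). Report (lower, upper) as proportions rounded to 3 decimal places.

(-0.601, -0.477)

The two standard errors are √(0.1470×0.8530/869) = 0.01201 and √(0.6860×0.3140/498) = 0.02080.
Because the samples are independent, SE_diff = √(0.01201² + 0.02080²) = 0.02402.
Using z* = 2.576 for 99%, ME = 2.576 × 0.02402 = 0.06188.
p̂₁ − p̂₂ = -0.5390; interval -0.5390 ± 0.06188 gives (-0.601, -0.477).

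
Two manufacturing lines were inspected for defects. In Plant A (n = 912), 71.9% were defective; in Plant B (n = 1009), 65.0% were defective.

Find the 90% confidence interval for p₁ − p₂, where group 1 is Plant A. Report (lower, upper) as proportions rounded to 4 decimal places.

Each SE is √(p̂(1−p̂)/n): √(0.7190·0.2810/912) = 0.01488 and √(0.6500·0.3500/1009) = 0.01502.
SE(p̂₁ − p̂₂) = √(SE₁² + SE₂²) = √(0.0002214144 + 0.0002256004) = 0.02114, since the two samples are independent.
At 90% confidence z* = 1.645; margin = 1.645 × 0.02114 = 0.03478.
The difference is 0.7190 − 0.6500 = 0.0690, so the interval is 0.0690 ± 0.03478 = (0.0342, 0.1038).

(0.0342, 0.1038)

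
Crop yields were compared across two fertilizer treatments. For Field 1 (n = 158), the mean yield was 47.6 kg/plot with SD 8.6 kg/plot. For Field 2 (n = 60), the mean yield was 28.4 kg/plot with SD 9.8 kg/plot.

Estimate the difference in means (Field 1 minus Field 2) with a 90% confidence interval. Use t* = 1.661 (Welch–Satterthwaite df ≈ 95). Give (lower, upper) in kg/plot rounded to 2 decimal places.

SE₁ = s₁/√n₁ = 8.6/√158 = 0.6842; SE₂ = 9.8/√60 = 1.2652.
Independent samples, unequal variances: SE_diff = √(SE₁² + SE₂²) = √(0.46812964 + 1.60073104) = 1.4384.
t* = 1.661, so margin of error = 1.661 × 1.4384 = 2.3892.
Difference in means = 47.6 − 28.4 = 19.2000.
19.2000 ± 2.3892 → (16.81, 21.59).

(16.81, 21.59)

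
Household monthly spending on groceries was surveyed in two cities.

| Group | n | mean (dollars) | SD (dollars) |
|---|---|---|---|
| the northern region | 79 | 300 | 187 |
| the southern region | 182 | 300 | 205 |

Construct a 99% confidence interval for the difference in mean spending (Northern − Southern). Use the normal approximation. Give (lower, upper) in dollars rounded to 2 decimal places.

Standard errors of each mean: 187/√79 = 21.0391 and 205/√182 = 15.1956.
SE(x̄₁ − x̄₂) = √(21.0391² + 15.1956²) = 25.9528 for independent samples with unequal variances.
With z* = 2.576, the margin is 2.576 × 25.9528 = 66.8544.
x̄₁ − x̄₂ = 300 − 300 = 0.0000; the interval is 0.0000 ± 66.8544 = (-66.85, 66.85).

(-66.85, 66.85)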